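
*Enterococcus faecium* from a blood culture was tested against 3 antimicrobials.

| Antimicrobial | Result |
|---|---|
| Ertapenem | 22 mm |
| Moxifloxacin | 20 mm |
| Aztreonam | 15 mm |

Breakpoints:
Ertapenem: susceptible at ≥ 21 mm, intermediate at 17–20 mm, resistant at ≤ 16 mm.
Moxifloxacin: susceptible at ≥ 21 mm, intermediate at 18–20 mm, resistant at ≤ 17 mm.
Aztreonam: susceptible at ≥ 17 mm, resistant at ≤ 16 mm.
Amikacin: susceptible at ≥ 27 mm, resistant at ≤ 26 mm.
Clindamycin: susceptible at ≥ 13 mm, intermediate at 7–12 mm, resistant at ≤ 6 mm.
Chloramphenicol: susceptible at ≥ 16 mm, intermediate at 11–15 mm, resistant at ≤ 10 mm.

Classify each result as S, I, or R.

S, I, R

Ertapenem 22 mm: ≥ 21 mm → susceptible
Moxifloxacin (20 mm) in 18–20 mm — I
Aztreonam (15 mm) ≤ 16 mm → R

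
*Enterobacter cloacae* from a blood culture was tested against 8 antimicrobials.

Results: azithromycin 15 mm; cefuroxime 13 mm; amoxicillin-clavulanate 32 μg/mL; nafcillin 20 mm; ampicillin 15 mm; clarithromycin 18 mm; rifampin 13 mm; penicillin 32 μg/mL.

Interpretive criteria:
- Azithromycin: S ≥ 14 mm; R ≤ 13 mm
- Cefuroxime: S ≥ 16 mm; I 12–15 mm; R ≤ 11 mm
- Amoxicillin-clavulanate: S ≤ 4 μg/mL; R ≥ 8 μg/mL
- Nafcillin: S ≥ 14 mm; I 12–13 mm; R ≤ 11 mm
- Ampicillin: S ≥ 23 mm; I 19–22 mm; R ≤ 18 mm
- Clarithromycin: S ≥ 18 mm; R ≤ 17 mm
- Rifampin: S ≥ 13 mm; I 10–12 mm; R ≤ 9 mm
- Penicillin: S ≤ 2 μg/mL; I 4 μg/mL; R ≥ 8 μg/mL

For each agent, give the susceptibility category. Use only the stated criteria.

S, I, R, S, R, S, S, R

Azithromycin 15 mm: ≥ 14 mm ⇒ Susceptible
Cefuroxime (13 mm) in 12–15 mm ⇒ intermediate
Amoxicillin-clavulanate (32 μg/mL) ≥ 8 μg/mL ⇒ resistant
Nafcillin: 20 mm is ≥ 14 mm → susceptible
Ampicillin: 15 mm is ≤ 18 mm — Resistant
Clarithromycin 18 mm: ≥ 18 mm → S
Rifampin: 13 mm is ≥ 13 mm ⇒ susceptible
Penicillin: 32 μg/mL is ≥ 8 μg/mL — resistant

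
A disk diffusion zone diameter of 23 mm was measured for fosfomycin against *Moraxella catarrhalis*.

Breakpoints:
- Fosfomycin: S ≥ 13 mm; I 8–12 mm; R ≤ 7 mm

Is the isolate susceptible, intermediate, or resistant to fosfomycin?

Susceptible

Fosfomycin: 23 mm is ≥ 13 mm ⇒ S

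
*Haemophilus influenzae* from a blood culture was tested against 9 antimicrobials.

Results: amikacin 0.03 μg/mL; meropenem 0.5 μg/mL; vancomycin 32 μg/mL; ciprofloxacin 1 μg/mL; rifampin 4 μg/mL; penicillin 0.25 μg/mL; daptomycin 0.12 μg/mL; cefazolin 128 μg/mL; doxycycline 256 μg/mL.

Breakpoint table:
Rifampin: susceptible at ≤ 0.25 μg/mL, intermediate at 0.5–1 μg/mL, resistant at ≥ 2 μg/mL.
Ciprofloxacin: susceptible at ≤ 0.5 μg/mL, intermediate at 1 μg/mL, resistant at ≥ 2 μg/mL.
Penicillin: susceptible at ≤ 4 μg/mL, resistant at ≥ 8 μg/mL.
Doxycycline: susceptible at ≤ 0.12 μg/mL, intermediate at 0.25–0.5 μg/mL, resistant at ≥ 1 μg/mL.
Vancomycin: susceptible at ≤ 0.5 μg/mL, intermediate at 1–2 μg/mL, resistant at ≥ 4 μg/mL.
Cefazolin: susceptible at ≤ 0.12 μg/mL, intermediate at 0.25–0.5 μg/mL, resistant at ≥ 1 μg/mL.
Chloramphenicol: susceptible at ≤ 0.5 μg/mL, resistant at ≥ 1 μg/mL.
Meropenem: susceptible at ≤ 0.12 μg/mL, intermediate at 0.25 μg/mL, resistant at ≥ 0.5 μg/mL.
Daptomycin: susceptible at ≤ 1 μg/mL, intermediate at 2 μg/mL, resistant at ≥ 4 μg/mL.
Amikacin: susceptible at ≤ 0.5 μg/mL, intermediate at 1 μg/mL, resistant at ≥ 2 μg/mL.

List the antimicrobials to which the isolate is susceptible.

amikacin, penicillin, daptomycin

Amikacin 0.03 μg/mL: ≤ 0.5 μg/mL — Susceptible
Meropenem: 0.5 μg/mL is ≥ 0.5 μg/mL — resistant
Vancomycin: 32 μg/mL is ≥ 4 μg/mL — R
Ciprofloxacin: 1 μg/mL is = 1 μg/mL — intermediate
Rifampin (4 μg/mL) ≥ 2 μg/mL ⇒ R
Penicillin (0.25 μg/mL) ≤ 4 μg/mL → susceptible
Daptomycin 0.12 μg/mL: ≤ 1 μg/mL — susceptible
Cefazolin: 128 μg/mL is ≥ 1 μg/mL → R
Doxycycline 256 μg/mL: ≥ 1 μg/mL ⇒ Resistant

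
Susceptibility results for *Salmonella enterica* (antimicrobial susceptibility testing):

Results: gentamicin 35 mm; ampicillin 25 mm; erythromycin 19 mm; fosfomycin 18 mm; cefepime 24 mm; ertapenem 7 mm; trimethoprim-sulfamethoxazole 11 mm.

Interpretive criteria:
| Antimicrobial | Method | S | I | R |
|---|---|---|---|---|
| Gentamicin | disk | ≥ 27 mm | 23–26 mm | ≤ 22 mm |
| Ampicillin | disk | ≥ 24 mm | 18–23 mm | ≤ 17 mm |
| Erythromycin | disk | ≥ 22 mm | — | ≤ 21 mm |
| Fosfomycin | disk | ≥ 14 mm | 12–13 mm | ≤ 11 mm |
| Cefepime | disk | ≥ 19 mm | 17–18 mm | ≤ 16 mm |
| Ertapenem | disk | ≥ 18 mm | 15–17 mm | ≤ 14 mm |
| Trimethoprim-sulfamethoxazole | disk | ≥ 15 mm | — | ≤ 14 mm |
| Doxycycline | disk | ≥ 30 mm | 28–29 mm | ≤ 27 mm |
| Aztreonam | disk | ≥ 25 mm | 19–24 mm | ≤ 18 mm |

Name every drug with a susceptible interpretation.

Gentamicin: 35 mm is ≥ 27 mm — S
Ampicillin (25 mm) ≥ 24 mm — susceptible
Erythromycin 19 mm: ≤ 21 mm — Resistant
Fosfomycin 18 mm: ≥ 14 mm → susceptible
Cefepime (24 mm) ≥ 19 mm → S
Ertapenem: 7 mm is ≤ 14 mm → Resistant
Trimethoprim-sulfamethoxazole: 11 mm is ≤ 14 mm ⇒ resistant

gentamicin, ampicillin, fosfomycin, cefepime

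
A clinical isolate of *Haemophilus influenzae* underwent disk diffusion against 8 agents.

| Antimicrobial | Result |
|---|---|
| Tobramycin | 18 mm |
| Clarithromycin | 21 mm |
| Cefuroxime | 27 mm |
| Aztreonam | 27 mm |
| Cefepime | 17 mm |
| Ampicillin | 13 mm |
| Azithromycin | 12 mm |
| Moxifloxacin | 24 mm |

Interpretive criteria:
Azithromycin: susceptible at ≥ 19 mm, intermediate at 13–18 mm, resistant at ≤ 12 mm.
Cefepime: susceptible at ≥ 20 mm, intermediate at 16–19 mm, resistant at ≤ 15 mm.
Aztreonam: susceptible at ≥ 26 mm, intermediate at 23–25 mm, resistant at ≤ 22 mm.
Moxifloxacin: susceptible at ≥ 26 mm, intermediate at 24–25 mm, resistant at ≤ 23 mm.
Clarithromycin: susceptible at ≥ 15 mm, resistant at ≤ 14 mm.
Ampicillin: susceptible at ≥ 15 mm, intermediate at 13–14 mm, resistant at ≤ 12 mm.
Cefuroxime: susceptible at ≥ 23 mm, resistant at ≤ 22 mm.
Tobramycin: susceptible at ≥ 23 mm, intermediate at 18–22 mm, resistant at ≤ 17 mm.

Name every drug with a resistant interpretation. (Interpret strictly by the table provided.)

Tobramycin 18 mm: in 18–22 mm ⇒ Intermediate
Clarithromycin (21 mm) ≥ 15 mm → susceptible
Cefuroxime 27 mm: ≥ 23 mm → susceptible
Aztreonam 27 mm: ≥ 26 mm → Susceptible
Cefepime 17 mm: in 16–19 mm → Intermediate
Ampicillin: 13 mm is in 13–14 mm → intermediate
Azithromycin: 12 mm is ≤ 12 mm ⇒ resistant
Moxifloxacin (24 mm) in 24–25 mm ⇒ Intermediate

azithromycin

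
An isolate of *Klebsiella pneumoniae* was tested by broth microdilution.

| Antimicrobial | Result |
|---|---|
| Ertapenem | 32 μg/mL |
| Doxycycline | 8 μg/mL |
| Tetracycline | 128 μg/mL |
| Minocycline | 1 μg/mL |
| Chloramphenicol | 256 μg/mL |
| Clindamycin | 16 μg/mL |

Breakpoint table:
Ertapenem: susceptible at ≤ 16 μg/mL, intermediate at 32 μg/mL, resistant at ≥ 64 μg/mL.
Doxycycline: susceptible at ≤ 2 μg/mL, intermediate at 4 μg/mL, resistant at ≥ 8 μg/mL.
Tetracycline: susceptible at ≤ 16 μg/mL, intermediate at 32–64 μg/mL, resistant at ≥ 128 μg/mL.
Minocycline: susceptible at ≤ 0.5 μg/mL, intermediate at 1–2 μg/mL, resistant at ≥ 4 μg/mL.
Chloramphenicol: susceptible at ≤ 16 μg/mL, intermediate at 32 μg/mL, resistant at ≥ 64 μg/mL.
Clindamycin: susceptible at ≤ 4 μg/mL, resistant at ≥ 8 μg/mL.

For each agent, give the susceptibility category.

I, R, R, I, R, R

Ertapenem (32 μg/mL) = 32 μg/mL → I
Doxycycline (8 μg/mL) ≥ 8 μg/mL → Resistant
Tetracycline: 128 μg/mL is ≥ 128 μg/mL — Resistant
Minocycline (1 μg/mL) in 1–2 μg/mL — intermediate
Chloramphenicol (256 μg/mL) ≥ 64 μg/mL → Resistant
Clindamycin 16 μg/mL: ≥ 8 μg/mL → R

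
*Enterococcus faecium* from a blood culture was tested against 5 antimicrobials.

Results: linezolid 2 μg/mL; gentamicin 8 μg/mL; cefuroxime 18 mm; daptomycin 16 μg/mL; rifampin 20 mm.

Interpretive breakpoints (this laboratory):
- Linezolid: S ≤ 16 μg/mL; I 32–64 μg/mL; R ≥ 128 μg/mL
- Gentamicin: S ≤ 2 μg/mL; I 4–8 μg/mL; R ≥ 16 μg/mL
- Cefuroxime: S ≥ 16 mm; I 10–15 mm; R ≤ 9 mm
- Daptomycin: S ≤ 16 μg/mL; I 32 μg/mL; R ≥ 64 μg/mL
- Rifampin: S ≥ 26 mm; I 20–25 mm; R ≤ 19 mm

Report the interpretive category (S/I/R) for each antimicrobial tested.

Linezolid (2 μg/mL) ≤ 16 μg/mL ⇒ S
Gentamicin 8 μg/mL: in 4–8 μg/mL → Intermediate
Cefuroxime (18 mm) ≥ 16 mm — susceptible
Daptomycin: 16 μg/mL is ≤ 16 μg/mL ⇒ susceptible
Rifampin 20 mm: in 20–25 mm — Intermediate

S, I, S, S, I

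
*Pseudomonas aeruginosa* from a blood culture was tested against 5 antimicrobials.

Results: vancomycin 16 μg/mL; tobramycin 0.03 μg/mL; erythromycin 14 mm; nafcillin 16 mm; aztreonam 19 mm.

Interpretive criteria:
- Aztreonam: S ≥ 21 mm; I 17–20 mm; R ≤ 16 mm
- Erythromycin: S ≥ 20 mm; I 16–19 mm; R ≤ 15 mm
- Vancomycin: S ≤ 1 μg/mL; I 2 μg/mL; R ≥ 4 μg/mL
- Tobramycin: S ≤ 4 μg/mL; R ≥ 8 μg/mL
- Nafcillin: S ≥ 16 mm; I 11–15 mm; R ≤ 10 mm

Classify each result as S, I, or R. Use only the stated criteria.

R, S, R, S, I

Vancomycin 16 μg/mL: ≥ 4 μg/mL → Resistant
Tobramycin (0.03 μg/mL) ≤ 4 μg/mL → susceptible
Erythromycin: 14 mm is ≤ 15 mm ⇒ Resistant
Nafcillin 16 mm: ≥ 16 mm ⇒ susceptible
Aztreonam: 19 mm is in 17–20 mm ⇒ intermediate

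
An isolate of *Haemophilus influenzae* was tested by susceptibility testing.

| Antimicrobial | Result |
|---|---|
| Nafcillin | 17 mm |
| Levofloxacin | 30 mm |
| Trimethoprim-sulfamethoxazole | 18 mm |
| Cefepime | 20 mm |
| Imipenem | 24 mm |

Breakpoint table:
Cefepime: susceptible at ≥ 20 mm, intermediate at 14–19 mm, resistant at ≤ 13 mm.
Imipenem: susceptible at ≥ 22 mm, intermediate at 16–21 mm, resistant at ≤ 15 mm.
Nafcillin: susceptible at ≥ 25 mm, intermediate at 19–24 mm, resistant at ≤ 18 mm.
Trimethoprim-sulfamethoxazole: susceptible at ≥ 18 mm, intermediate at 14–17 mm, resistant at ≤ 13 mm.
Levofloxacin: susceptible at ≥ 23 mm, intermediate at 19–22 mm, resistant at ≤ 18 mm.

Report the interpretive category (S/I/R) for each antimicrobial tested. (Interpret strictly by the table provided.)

R, S, S, S, S

Nafcillin 17 mm: ≤ 18 mm → Resistant
Levofloxacin 30 mm: ≥ 23 mm ⇒ susceptible
Trimethoprim-sulfamethoxazole 18 mm: ≥ 18 mm → susceptible
Cefepime (20 mm) ≥ 20 mm — S
Imipenem (24 mm) ≥ 22 mm → Susceptible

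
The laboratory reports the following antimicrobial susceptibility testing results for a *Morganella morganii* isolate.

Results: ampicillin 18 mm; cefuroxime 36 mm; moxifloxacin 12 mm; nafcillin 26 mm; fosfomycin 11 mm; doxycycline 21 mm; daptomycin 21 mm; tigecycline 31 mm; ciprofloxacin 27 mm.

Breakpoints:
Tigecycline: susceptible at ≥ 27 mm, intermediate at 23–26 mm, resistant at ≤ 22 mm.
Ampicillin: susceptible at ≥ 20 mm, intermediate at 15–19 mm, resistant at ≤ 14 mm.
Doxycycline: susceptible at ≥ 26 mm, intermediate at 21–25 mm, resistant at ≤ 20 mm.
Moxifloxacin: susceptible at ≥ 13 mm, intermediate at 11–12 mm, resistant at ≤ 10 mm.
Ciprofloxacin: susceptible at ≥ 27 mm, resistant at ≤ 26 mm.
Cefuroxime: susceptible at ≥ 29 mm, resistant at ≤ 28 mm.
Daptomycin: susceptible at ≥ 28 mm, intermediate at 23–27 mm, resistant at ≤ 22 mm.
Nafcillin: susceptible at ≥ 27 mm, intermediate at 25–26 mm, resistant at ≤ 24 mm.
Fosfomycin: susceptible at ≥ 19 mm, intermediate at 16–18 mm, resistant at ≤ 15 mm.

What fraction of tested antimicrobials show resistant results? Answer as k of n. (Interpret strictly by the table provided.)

Ampicillin: 18 mm is in 15–19 mm — Intermediate
Cefuroxime (36 mm) ≥ 29 mm — susceptible
Moxifloxacin: 12 mm is in 11–12 mm → intermediate
Nafcillin (26 mm) in 25–26 mm → intermediate
Fosfomycin 11 mm: ≤ 15 mm — resistant
Doxycycline 21 mm: in 21–25 mm ⇒ Intermediate
Daptomycin (21 mm) ≤ 22 mm ⇒ resistant
Tigecycline (31 mm) ≥ 27 mm — susceptible
Ciprofloxacin (27 mm) ≥ 27 mm → Susceptible
Resistant: 2/9

2 of 9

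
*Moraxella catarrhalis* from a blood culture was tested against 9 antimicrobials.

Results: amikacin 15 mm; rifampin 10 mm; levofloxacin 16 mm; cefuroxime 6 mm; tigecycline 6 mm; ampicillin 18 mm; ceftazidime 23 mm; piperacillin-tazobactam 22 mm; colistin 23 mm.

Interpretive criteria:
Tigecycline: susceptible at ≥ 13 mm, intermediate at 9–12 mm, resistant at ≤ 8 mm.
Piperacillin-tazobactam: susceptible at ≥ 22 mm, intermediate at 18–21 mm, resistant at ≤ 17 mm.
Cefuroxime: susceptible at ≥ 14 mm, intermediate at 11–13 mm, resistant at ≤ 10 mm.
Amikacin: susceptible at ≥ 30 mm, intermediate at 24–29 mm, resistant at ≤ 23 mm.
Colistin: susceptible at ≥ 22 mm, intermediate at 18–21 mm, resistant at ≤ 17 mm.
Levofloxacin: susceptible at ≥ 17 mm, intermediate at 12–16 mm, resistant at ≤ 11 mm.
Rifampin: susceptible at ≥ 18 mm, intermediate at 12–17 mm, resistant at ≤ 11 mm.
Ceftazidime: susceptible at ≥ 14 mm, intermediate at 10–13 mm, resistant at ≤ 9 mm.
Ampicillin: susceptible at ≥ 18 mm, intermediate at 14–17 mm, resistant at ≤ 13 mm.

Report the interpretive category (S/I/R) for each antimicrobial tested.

R, R, I, R, R, S, S, S, S

Amikacin (15 mm) ≤ 23 mm — Resistant
Rifampin 10 mm: ≤ 11 mm — resistant
Levofloxacin (16 mm) in 12–16 mm → intermediate
Cefuroxime (6 mm) ≤ 10 mm — R
Tigecycline 6 mm: ≤ 8 mm ⇒ resistant
Ampicillin (18 mm) ≥ 18 mm → Susceptible
Ceftazidime 23 mm: ≥ 14 mm → susceptible
Piperacillin-tazobactam: 22 mm is ≥ 22 mm ⇒ S
Colistin 23 mm: ≥ 22 mm → Susceptible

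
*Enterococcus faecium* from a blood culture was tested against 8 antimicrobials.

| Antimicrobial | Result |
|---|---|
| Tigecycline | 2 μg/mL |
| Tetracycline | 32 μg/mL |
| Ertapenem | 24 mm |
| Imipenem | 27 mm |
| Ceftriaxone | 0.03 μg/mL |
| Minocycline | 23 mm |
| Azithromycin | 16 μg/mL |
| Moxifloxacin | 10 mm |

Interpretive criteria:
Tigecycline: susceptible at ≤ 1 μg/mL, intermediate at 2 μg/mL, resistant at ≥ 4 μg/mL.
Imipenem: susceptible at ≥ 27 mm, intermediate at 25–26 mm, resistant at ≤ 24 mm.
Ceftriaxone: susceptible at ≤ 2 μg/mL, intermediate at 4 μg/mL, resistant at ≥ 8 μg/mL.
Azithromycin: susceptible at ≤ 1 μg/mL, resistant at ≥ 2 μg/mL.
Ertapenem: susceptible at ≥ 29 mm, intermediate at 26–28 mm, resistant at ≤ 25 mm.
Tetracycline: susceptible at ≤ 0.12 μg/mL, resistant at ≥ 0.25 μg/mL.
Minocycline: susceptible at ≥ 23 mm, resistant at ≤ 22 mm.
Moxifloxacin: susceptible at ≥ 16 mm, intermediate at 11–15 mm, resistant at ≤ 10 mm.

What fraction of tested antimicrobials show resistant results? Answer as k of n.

4 of 8

Tigecycline (2 μg/mL) = 2 μg/mL — Intermediate
Tetracycline: 32 μg/mL is ≥ 0.25 μg/mL ⇒ Resistant
Ertapenem 24 mm: ≤ 25 mm → R
Imipenem (27 mm) ≥ 27 mm → Susceptible
Ceftriaxone: 0.03 μg/mL is ≤ 2 μg/mL → susceptible
Minocycline: 23 mm is ≥ 23 mm ⇒ Susceptible
Azithromycin 16 μg/mL: ≥ 2 μg/mL → Resistant
Moxifloxacin: 10 mm is ≤ 10 mm ⇒ resistant
Resistant: 4/8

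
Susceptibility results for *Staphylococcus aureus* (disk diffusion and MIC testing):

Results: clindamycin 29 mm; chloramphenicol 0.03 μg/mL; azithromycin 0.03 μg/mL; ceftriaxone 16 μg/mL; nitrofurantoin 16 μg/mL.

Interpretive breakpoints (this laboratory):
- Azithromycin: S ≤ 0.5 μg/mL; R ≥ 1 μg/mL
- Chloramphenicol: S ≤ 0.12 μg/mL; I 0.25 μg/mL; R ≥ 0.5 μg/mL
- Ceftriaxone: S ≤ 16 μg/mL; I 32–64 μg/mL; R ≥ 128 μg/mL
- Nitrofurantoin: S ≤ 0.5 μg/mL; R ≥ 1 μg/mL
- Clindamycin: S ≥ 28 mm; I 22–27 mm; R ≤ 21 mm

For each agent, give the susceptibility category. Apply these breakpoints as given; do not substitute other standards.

S, S, S, S, R

Clindamycin: 29 mm is ≥ 28 mm ⇒ susceptible
Chloramphenicol (0.03 μg/mL) ≤ 0.12 μg/mL ⇒ susceptible
Azithromycin (0.03 μg/mL) ≤ 0.5 μg/mL — S
Ceftriaxone: 16 μg/mL is ≤ 16 μg/mL — S
Nitrofurantoin: 16 μg/mL is ≥ 1 μg/mL — Resistant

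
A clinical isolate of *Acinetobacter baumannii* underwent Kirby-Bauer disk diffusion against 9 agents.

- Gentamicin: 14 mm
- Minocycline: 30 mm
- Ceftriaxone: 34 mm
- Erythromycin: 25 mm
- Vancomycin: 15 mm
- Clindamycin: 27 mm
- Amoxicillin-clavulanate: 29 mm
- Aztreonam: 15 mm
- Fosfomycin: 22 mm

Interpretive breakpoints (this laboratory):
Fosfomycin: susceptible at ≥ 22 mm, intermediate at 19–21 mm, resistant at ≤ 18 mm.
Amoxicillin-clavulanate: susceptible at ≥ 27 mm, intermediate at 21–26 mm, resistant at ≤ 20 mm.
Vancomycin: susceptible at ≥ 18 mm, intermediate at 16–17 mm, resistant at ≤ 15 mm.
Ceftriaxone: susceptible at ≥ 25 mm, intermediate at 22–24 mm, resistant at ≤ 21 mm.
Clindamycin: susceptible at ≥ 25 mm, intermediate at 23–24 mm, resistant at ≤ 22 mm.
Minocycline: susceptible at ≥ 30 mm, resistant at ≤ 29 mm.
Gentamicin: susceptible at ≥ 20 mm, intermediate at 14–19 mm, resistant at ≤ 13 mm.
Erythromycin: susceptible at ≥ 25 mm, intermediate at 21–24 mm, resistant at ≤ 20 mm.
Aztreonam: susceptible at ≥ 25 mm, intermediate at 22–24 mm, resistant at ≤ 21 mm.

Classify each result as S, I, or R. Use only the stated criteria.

Gentamicin 14 mm: in 14–19 mm → intermediate
Minocycline 30 mm: ≥ 30 mm → S
Ceftriaxone (34 mm) ≥ 25 mm — S
Erythromycin: 25 mm is ≥ 25 mm ⇒ Susceptible
Vancomycin (15 mm) ≤ 15 mm → resistant
Clindamycin (27 mm) ≥ 25 mm — Susceptible
Amoxicillin-clavulanate: 29 mm is ≥ 27 mm → susceptible
Aztreonam 15 mm: ≤ 21 mm ⇒ Resistant
Fosfomycin 22 mm: ≥ 22 mm → S

I, S, S, S, R, S, S, R, S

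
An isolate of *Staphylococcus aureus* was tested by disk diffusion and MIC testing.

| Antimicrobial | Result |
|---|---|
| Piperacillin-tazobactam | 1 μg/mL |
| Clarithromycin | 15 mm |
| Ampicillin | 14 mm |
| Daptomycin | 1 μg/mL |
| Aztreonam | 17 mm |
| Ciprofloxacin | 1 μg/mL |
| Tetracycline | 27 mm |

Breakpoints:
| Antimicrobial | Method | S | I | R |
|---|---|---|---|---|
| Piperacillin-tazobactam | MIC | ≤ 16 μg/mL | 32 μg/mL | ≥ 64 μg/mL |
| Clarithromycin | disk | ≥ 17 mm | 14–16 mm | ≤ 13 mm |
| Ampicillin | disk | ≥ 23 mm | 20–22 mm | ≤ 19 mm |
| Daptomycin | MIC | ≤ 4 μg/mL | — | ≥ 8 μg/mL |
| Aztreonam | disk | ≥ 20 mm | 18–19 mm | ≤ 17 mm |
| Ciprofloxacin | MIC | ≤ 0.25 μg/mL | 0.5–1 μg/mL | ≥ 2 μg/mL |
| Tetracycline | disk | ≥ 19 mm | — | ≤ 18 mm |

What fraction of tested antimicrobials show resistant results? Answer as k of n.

2 of 7

Piperacillin-tazobactam: 1 μg/mL is ≤ 16 μg/mL — susceptible
Clarithromycin: 15 mm is in 14–16 mm → I
Ampicillin: 14 mm is ≤ 19 mm — Resistant
Daptomycin: 1 μg/mL is ≤ 4 μg/mL — S
Aztreonam (17 mm) ≤ 17 mm → Resistant
Ciprofloxacin 1 μg/mL: in 0.5–1 μg/mL → intermediate
Tetracycline 27 mm: ≥ 19 mm → S
Resistant: 2/7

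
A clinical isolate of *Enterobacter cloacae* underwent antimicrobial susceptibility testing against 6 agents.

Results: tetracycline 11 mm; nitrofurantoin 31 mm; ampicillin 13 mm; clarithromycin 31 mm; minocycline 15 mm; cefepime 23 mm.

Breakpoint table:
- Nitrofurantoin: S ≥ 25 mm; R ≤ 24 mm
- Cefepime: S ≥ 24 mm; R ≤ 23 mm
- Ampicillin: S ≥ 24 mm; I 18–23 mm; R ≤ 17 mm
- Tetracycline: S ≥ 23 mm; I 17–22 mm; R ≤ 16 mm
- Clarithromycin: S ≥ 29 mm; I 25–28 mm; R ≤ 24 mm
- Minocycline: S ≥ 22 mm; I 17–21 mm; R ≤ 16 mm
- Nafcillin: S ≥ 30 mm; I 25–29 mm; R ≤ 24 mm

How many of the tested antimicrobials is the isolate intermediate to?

Tetracycline (11 mm) ≤ 16 mm — Resistant
Nitrofurantoin: 31 mm is ≥ 25 mm — susceptible
Ampicillin: 13 mm is ≤ 17 mm — Resistant
Clarithromycin (31 mm) ≥ 29 mm ⇒ susceptible
Minocycline: 15 mm is ≤ 16 mm → resistant
Cefepime: 23 mm is ≤ 23 mm — resistant
Intermediate: 0

0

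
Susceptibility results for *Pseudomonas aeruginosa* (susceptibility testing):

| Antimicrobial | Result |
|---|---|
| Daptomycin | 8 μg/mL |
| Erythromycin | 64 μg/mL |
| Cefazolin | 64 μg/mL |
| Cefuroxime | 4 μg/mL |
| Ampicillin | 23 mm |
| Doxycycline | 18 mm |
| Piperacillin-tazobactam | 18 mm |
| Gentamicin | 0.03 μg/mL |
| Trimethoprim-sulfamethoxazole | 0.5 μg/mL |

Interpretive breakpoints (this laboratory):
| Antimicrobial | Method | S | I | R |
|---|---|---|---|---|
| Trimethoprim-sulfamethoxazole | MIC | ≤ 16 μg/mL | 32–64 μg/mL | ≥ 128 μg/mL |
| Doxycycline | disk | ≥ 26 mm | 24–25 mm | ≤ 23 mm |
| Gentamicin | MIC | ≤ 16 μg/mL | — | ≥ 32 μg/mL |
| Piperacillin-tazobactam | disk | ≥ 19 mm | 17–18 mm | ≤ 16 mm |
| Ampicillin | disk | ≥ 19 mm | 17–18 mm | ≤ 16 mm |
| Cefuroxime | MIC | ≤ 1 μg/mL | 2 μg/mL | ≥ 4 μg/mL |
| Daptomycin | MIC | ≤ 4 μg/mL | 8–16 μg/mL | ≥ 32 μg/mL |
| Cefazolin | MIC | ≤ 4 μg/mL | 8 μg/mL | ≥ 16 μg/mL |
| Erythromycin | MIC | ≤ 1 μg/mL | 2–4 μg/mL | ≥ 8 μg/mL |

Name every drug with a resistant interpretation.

erythromycin, cefazolin, cefuroxime, doxycycline

Daptomycin: 8 μg/mL is in 8–16 μg/mL ⇒ intermediate
Erythromycin 64 μg/mL: ≥ 8 μg/mL → Resistant
Cefazolin (64 μg/mL) ≥ 16 μg/mL — resistant
Cefuroxime: 4 μg/mL is ≥ 4 μg/mL — R
Ampicillin 23 mm: ≥ 19 mm — susceptible
Doxycycline 18 mm: ≤ 23 mm ⇒ R
Piperacillin-tazobactam 18 mm: in 17–18 mm ⇒ I
Gentamicin: 0.03 μg/mL is ≤ 16 μg/mL — S
Trimethoprim-sulfamethoxazole 0.5 μg/mL: ≤ 16 μg/mL ⇒ susceptible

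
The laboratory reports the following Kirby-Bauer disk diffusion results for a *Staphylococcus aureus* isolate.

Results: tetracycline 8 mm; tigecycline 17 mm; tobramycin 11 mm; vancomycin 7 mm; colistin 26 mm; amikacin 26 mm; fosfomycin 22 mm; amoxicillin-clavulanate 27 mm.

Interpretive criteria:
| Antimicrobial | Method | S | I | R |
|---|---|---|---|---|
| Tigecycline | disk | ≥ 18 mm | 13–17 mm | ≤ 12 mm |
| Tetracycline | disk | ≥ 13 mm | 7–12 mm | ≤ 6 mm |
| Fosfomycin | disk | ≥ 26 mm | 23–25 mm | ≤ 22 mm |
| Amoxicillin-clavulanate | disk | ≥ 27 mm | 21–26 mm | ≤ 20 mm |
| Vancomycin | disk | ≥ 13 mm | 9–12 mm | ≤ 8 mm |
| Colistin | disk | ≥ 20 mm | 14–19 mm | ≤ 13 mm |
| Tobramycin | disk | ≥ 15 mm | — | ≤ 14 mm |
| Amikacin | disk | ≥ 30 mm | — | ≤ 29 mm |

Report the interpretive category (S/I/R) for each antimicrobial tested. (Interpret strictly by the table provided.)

Tetracycline: 8 mm is in 7–12 mm → Intermediate
Tigecycline (17 mm) in 13–17 mm → intermediate
Tobramycin: 11 mm is ≤ 14 mm — R
Vancomycin 7 mm: ≤ 8 mm → Resistant
Colistin: 26 mm is ≥ 20 mm — Susceptible
Amikacin (26 mm) ≤ 29 mm ⇒ R
Fosfomycin 22 mm: ≤ 22 mm ⇒ resistant
Amoxicillin-clavulanate (27 mm) ≥ 27 mm → susceptible

I, I, R, R, S, R, R, S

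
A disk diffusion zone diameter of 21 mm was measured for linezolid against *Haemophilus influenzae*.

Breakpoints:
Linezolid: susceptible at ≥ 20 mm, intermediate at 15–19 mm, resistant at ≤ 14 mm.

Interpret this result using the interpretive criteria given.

Linezolid 21 mm: ≥ 20 mm — S

S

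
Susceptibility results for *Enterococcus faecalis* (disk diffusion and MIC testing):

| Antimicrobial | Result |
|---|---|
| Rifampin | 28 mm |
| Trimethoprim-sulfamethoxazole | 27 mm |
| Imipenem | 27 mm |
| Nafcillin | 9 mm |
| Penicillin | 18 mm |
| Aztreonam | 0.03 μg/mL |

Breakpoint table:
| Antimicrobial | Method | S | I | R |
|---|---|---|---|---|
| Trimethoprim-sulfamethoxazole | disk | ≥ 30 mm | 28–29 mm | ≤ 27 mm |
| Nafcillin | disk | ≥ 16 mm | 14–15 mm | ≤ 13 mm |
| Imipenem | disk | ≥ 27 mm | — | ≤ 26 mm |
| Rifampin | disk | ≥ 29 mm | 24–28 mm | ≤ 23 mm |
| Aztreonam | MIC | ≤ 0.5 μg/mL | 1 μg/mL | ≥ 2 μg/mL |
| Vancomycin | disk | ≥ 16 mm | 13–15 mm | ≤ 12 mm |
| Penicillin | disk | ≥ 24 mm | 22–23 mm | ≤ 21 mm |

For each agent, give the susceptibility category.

Rifampin 28 mm: in 24–28 mm ⇒ Intermediate
Trimethoprim-sulfamethoxazole: 27 mm is ≤ 27 mm — resistant
Imipenem (27 mm) ≥ 27 mm — Susceptible
Nafcillin: 9 mm is ≤ 13 mm ⇒ R
Penicillin (18 mm) ≤ 21 mm ⇒ Resistant
Aztreonam: 0.03 μg/mL is ≤ 0.5 μg/mL — S

I, R, S, R, R, S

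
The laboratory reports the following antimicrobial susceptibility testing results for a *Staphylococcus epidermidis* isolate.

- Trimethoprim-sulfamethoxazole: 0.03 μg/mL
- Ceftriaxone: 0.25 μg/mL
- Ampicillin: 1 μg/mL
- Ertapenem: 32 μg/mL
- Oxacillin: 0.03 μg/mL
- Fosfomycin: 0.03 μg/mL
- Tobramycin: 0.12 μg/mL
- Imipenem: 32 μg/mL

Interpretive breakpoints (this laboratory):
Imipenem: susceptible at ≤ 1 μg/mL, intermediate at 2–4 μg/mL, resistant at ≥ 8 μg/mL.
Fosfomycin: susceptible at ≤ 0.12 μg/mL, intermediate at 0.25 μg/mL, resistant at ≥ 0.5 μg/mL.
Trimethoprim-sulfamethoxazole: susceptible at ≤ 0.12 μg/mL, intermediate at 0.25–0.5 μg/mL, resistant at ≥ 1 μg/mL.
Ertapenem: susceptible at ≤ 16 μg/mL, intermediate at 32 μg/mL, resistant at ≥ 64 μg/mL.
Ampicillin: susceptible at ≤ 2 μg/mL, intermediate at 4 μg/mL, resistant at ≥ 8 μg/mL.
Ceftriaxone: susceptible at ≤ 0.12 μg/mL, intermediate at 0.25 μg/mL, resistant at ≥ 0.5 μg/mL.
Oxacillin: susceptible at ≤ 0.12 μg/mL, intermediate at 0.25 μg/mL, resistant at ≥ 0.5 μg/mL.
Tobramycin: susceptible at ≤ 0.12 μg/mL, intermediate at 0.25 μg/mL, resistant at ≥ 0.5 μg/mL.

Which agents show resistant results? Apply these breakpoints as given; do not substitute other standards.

imipenem

Trimethoprim-sulfamethoxazole (0.03 μg/mL) ≤ 0.12 μg/mL ⇒ susceptible
Ceftriaxone 0.25 μg/mL: = 0.25 μg/mL → intermediate
Ampicillin: 1 μg/mL is ≤ 2 μg/mL ⇒ Susceptible
Ertapenem 32 μg/mL: = 32 μg/mL — Intermediate
Oxacillin: 0.03 μg/mL is ≤ 0.12 μg/mL — susceptible
Fosfomycin: 0.03 μg/mL is ≤ 0.12 μg/mL → susceptible
Tobramycin 0.12 μg/mL: ≤ 0.12 μg/mL — susceptible
Imipenem: 32 μg/mL is ≥ 8 μg/mL ⇒ R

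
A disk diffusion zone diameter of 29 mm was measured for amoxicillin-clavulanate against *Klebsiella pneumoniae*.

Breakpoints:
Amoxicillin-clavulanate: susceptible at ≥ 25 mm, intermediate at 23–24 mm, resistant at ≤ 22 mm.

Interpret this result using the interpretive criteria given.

S

Amoxicillin-clavulanate 29 mm: ≥ 25 mm ⇒ susceptible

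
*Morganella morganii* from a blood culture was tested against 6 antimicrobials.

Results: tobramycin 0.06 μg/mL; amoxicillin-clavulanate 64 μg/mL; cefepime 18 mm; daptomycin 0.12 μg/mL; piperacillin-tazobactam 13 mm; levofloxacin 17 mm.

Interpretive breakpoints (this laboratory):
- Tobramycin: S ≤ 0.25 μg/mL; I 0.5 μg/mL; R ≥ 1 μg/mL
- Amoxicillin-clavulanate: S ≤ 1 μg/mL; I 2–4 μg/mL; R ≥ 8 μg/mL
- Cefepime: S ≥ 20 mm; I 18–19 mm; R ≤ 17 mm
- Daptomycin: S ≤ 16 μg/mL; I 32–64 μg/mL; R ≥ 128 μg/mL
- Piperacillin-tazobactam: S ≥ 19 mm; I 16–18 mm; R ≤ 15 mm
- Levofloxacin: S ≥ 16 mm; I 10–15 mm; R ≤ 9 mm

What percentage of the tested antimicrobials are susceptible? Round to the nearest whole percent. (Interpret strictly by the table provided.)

50%

Tobramycin: 0.06 μg/mL is ≤ 0.25 μg/mL → S
Amoxicillin-clavulanate (64 μg/mL) ≥ 8 μg/mL — R
Cefepime 18 mm: in 18–19 mm — intermediate
Daptomycin: 0.12 μg/mL is ≤ 16 μg/mL → Susceptible
Piperacillin-tazobactam: 13 mm is ≤ 15 mm — Resistant
Levofloxacin (17 mm) ≥ 16 mm → susceptible
Susceptible: 3/6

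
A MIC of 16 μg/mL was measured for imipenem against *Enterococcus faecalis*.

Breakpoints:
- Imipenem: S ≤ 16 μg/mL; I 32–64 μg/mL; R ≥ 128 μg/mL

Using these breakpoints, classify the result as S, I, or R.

Susceptible

Imipenem (16 μg/mL) ≤ 16 μg/mL → susceptible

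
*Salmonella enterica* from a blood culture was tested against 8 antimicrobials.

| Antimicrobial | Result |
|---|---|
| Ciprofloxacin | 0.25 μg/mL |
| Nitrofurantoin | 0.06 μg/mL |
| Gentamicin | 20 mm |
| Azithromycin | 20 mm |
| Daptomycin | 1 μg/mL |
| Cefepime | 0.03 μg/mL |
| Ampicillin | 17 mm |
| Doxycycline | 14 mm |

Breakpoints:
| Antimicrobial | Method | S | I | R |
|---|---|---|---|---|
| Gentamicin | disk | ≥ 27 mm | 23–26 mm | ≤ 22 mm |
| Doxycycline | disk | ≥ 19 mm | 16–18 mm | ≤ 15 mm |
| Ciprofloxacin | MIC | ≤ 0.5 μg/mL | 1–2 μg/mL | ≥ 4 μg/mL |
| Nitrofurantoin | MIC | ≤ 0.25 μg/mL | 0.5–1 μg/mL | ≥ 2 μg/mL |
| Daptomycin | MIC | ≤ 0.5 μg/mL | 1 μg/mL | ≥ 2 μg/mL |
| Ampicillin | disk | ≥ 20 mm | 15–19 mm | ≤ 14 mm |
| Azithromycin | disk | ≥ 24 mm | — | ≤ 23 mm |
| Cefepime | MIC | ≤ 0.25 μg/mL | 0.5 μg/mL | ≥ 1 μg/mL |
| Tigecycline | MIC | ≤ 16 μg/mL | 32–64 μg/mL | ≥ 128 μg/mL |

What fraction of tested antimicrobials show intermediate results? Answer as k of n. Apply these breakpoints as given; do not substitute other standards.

Ciprofloxacin (0.25 μg/mL) ≤ 0.5 μg/mL — susceptible
Nitrofurantoin: 0.06 μg/mL is ≤ 0.25 μg/mL — S
Gentamicin (20 mm) ≤ 22 mm — R
Azithromycin: 20 mm is ≤ 23 mm ⇒ Resistant
Daptomycin (1 μg/mL) = 1 μg/mL ⇒ Intermediate
Cefepime (0.03 μg/mL) ≤ 0.25 μg/mL ⇒ susceptible
Ampicillin (17 mm) in 15–19 mm → I
Doxycycline: 14 mm is ≤ 15 mm ⇒ resistant
Intermediate: 2/8

2 of 8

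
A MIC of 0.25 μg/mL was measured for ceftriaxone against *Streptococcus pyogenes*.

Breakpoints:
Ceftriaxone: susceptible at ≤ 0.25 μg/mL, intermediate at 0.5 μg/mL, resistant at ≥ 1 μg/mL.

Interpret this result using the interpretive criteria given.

S

Ceftriaxone 0.25 μg/mL: ≤ 0.25 μg/mL → susceptible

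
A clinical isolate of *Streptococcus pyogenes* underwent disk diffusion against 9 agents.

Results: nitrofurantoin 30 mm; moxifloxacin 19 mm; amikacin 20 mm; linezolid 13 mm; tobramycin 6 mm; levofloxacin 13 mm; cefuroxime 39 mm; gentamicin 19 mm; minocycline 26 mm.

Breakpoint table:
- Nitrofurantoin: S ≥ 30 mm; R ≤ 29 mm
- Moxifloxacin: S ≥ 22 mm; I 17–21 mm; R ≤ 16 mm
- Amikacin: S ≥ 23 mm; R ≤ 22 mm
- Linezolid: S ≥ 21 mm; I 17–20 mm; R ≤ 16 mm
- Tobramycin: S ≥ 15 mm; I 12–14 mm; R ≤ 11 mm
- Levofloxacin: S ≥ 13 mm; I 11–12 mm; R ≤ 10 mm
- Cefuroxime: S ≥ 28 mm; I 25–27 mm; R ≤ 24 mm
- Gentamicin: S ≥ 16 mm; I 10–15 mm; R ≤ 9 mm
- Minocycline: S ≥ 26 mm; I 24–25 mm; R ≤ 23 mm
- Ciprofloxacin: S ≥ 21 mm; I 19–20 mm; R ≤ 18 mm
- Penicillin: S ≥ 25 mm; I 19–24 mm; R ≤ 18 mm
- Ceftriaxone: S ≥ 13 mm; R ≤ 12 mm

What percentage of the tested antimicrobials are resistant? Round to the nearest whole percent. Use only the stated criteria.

Nitrofurantoin (30 mm) ≥ 30 mm — S
Moxifloxacin 19 mm: in 17–21 mm ⇒ intermediate
Amikacin: 20 mm is ≤ 22 mm — resistant
Linezolid: 13 mm is ≤ 16 mm → Resistant
Tobramycin: 6 mm is ≤ 11 mm ⇒ resistant
Levofloxacin (13 mm) ≥ 13 mm ⇒ S
Cefuroxime (39 mm) ≥ 28 mm — Susceptible
Gentamicin (19 mm) ≥ 16 mm — susceptible
Minocycline 26 mm: ≥ 26 mm — Susceptible
Resistant: 3/9

33%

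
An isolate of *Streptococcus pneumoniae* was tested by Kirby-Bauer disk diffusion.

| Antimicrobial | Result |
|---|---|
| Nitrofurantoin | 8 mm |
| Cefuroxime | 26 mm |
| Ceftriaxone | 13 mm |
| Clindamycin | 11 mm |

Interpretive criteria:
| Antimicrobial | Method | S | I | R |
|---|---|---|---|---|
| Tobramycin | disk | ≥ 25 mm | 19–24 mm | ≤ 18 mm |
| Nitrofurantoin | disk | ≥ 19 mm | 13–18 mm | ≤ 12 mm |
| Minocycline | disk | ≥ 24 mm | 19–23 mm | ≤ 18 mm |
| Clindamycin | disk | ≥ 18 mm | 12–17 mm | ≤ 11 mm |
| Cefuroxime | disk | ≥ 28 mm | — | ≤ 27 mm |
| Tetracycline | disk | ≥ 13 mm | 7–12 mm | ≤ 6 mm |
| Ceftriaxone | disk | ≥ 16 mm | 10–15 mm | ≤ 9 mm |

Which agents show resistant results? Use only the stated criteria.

Nitrofurantoin: 8 mm is ≤ 12 mm → resistant
Cefuroxime (26 mm) ≤ 27 mm → R
Ceftriaxone 13 mm: in 10–15 mm — I
Clindamycin (11 mm) ≤ 11 mm ⇒ Resistant

nitrofurantoin, cefuroxime, clindamycin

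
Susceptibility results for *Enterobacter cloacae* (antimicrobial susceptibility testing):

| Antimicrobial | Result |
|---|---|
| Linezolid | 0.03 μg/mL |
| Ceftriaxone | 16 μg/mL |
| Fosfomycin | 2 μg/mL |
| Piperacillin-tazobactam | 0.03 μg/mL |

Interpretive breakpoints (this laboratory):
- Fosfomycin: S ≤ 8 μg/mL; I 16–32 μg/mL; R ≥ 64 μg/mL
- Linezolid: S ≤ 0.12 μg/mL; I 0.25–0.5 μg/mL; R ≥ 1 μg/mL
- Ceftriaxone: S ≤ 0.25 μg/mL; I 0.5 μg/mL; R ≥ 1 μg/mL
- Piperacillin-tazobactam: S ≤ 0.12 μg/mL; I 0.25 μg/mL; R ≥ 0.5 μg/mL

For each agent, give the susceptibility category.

S, R, S, S

Linezolid (0.03 μg/mL) ≤ 0.12 μg/mL → susceptible
Ceftriaxone: 16 μg/mL is ≥ 1 μg/mL — Resistant
Fosfomycin: 2 μg/mL is ≤ 8 μg/mL ⇒ susceptible
Piperacillin-tazobactam: 0.03 μg/mL is ≤ 0.12 μg/mL → Susceptible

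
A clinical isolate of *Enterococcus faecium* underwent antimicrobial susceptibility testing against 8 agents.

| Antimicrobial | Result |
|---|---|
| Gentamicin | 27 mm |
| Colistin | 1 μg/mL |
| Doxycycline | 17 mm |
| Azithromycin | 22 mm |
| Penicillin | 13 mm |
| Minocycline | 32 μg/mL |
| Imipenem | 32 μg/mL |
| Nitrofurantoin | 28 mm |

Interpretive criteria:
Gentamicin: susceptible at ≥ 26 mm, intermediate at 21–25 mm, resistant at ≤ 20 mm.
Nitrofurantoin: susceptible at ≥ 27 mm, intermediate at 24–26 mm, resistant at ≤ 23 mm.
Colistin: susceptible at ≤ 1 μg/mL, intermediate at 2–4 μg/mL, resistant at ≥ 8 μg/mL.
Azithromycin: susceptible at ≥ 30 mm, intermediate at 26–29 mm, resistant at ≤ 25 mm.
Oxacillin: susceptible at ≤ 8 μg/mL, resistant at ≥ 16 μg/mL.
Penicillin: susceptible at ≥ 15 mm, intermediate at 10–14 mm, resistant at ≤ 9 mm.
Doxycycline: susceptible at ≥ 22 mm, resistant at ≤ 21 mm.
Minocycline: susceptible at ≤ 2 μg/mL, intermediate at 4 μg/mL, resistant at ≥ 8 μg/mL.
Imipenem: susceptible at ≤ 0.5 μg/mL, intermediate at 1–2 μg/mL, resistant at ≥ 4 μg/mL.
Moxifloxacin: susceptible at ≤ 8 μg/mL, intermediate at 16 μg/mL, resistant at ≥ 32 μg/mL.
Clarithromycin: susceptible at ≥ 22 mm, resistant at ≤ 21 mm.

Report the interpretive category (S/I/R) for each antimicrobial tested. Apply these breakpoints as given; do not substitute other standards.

S, S, R, R, I, R, R, S

Gentamicin (27 mm) ≥ 26 mm ⇒ S
Colistin 1 μg/mL: ≤ 1 μg/mL → S
Doxycycline: 17 mm is ≤ 21 mm ⇒ resistant
Azithromycin: 22 mm is ≤ 25 mm → R
Penicillin 13 mm: in 10–14 mm ⇒ I
Minocycline 32 μg/mL: ≥ 8 μg/mL → resistant
Imipenem (32 μg/mL) ≥ 4 μg/mL ⇒ resistant
Nitrofurantoin (28 mm) ≥ 27 mm → susceptible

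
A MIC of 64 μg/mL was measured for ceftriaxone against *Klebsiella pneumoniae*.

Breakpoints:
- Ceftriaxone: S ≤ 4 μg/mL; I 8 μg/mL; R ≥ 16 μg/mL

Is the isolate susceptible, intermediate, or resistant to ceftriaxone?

Ceftriaxone 64 μg/mL: ≥ 16 μg/mL ⇒ R

R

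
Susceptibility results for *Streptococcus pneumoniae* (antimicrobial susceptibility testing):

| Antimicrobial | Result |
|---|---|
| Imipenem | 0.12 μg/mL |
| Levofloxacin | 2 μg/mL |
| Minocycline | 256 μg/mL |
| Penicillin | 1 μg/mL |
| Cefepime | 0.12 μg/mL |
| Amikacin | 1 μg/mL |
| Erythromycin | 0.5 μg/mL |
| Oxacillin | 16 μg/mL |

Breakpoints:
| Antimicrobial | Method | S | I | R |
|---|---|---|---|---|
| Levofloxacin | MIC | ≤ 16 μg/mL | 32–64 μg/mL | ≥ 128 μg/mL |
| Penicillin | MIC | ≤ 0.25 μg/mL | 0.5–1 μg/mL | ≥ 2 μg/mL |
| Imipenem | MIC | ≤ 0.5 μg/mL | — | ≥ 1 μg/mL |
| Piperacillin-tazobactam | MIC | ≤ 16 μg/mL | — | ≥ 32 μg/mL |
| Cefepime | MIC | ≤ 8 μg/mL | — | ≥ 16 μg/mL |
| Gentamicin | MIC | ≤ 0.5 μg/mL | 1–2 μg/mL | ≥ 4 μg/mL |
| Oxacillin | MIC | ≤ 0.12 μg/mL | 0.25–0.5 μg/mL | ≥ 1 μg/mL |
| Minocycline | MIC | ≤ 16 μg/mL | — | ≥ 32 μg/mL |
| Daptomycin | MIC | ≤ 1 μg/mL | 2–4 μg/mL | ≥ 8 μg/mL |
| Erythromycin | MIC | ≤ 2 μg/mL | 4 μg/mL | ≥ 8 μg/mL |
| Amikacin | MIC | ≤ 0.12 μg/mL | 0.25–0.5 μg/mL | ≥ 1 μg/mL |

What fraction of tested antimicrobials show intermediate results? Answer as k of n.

1 of 8

Imipenem: 0.12 μg/mL is ≤ 0.5 μg/mL → S
Levofloxacin 2 μg/mL: ≤ 16 μg/mL — S
Minocycline: 256 μg/mL is ≥ 32 μg/mL ⇒ R
Penicillin 1 μg/mL: in 0.5–1 μg/mL ⇒ intermediate
Cefepime (0.12 μg/mL) ≤ 8 μg/mL — Susceptible
Amikacin 1 μg/mL: ≥ 1 μg/mL ⇒ Resistant
Erythromycin 0.5 μg/mL: ≤ 2 μg/mL ⇒ susceptible
Oxacillin (16 μg/mL) ≥ 1 μg/mL — Resistant
Intermediate: 1/8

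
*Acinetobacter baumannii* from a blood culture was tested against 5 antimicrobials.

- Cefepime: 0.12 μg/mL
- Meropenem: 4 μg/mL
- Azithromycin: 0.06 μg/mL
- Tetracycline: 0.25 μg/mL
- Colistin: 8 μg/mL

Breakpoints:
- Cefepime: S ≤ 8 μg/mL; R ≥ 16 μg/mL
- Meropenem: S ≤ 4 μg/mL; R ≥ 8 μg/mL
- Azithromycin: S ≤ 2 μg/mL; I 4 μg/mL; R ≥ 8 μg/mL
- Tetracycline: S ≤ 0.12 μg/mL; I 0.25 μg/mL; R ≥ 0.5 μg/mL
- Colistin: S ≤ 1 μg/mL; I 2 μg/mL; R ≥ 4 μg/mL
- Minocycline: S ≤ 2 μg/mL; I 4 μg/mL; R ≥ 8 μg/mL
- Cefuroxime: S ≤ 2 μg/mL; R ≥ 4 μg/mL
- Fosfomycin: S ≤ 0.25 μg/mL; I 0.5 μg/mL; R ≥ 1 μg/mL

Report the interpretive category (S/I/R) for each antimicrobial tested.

S, S, S, I, R

Cefepime 0.12 μg/mL: ≤ 8 μg/mL ⇒ Susceptible
Meropenem 4 μg/mL: ≤ 4 μg/mL → susceptible
Azithromycin 0.06 μg/mL: ≤ 2 μg/mL ⇒ susceptible
Tetracycline (0.25 μg/mL) = 0.25 μg/mL → Intermediate
Colistin 8 μg/mL: ≥ 4 μg/mL — R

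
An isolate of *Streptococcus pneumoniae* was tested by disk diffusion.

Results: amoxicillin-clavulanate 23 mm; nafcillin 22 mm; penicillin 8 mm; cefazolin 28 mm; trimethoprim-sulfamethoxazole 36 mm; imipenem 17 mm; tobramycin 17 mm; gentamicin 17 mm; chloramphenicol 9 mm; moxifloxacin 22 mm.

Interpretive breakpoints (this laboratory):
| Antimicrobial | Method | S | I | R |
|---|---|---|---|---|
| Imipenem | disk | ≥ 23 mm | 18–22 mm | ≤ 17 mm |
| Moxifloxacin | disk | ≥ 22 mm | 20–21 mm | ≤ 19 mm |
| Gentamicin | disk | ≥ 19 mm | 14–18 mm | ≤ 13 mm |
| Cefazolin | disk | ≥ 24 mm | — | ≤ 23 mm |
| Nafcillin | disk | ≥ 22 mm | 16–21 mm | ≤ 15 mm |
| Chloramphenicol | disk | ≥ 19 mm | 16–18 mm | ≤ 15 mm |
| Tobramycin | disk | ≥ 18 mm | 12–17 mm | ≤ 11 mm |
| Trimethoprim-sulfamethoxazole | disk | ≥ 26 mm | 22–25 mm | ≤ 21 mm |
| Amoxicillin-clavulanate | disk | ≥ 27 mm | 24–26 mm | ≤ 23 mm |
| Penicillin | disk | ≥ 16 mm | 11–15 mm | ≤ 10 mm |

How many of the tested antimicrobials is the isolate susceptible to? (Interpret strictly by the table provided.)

Amoxicillin-clavulanate (23 mm) ≤ 23 mm — resistant
Nafcillin (22 mm) ≥ 22 mm → Susceptible
Penicillin (8 mm) ≤ 10 mm ⇒ R
Cefazolin 28 mm: ≥ 24 mm → S
Trimethoprim-sulfamethoxazole: 36 mm is ≥ 26 mm ⇒ Susceptible
Imipenem: 17 mm is ≤ 17 mm ⇒ Resistant
Tobramycin: 17 mm is in 12–17 mm → Intermediate
Gentamicin 17 mm: in 14–18 mm → I
Chloramphenicol: 9 mm is ≤ 15 mm — R
Moxifloxacin 22 mm: ≥ 22 mm — S
Susceptible: 4

4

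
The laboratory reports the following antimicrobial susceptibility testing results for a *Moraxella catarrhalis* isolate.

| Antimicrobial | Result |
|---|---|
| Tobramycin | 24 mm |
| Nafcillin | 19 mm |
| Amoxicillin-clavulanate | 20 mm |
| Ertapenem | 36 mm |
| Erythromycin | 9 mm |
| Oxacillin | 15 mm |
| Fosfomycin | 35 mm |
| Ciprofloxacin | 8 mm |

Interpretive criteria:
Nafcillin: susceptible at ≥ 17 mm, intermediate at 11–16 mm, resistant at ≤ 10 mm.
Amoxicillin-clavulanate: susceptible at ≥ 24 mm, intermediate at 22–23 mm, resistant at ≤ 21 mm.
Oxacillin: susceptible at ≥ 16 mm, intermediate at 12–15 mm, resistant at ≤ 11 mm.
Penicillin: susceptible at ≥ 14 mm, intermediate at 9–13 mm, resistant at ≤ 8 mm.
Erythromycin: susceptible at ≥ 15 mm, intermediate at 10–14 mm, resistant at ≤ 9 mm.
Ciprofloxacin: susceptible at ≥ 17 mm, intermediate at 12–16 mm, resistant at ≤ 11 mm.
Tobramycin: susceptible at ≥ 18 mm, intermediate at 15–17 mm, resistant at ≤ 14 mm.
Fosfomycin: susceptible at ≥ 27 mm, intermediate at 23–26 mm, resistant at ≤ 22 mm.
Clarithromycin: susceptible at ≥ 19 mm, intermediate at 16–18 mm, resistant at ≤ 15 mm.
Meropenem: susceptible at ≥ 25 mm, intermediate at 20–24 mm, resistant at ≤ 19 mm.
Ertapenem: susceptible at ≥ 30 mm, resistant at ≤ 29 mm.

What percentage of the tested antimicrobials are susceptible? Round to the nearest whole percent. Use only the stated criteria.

Tobramycin (24 mm) ≥ 18 mm → Susceptible
Nafcillin: 19 mm is ≥ 17 mm ⇒ Susceptible
Amoxicillin-clavulanate: 20 mm is ≤ 21 mm — resistant
Ertapenem: 36 mm is ≥ 30 mm ⇒ Susceptible
Erythromycin (9 mm) ≤ 9 mm ⇒ resistant
Oxacillin 15 mm: in 12–15 mm ⇒ Intermediate
Fosfomycin (35 mm) ≥ 27 mm → Susceptible
Ciprofloxacin 8 mm: ≤ 11 mm — resistant
Susceptible: 4/8

50%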